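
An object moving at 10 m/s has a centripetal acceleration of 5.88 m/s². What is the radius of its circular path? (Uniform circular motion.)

r = v²/a_c = 10²/5.88 = 17.01 m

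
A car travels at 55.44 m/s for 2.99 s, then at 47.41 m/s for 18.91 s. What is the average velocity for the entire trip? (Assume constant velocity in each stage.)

d₁ = v₁t₁ = 55.44 × 2.99 = 165.7656 m
d₂ = v₂t₂ = 47.41 × 18.91 = 896.5231 m
d_total = 1062.2887 m, t_total = 21.9 s
v_avg = d_total/t_total = 1062.2887/21.9 = 48.51 m/s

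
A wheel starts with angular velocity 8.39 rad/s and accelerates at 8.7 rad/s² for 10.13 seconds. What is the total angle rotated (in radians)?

θ = ω₀t + ½αt² = 8.39×10.13 + ½×8.7×10.13² = 531.37 rad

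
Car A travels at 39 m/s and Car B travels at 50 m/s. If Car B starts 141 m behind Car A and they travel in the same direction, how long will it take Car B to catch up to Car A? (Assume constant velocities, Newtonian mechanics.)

Relative speed: v_rel = 50 - 39 = 11 m/s
Time to catch: t = d₀/v_rel = 141/11 = 12.82 s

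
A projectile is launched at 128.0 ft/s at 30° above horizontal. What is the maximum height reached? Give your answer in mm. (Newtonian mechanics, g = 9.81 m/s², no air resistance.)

v₀ = 128.0 ft/s × 0.3048 = 39.0144 m/s
H = v₀² × sin²(θ) / (2g) = 39.0144² × sin(30°)² / (2 × 9.81) = 1522.12 × 0.25 / 19.62 = 19.395 m
H = 19.395 m / 0.001 = 19400 mm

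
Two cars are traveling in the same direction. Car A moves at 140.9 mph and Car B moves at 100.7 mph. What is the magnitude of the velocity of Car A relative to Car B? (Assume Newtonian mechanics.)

v_rel = |v_A - v_B| = |140.9 - 100.7| = 40.2 mph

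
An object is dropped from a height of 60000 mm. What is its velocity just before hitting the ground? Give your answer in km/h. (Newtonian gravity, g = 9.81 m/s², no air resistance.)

h = 60000 mm × 0.001 = 60.0 m
v = √(2gh) = √(2 × 9.81 × 60.0) = 34.3103 m/s
v = 34.3103 m/s / 0.2777777777777778 = 123.5 km/h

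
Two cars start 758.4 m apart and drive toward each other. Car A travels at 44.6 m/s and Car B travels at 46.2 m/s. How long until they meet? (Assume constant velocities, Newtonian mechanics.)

Combined speed: v_combined = 44.6 + 46.2 = 90.8 m/s
Time to meet: t = d/v_combined = 758.4/90.8 = 8.35 s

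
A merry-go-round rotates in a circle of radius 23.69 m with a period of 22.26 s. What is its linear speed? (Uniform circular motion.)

v = 2πr/T = 2π×23.69/22.26 = 6.69 m/s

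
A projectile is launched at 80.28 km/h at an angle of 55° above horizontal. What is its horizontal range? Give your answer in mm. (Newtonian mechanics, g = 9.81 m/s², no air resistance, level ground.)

v₀ = 80.28 km/h × 0.2777777777777778 = 22.3 m/s
R = v₀² × sin(2θ) / g = 22.3² × sin(2 × 55°) / 9.81 = 497.29 × 0.939693 / 9.81 = 47.6351 m
R = 47.6351 m / 0.001 = 47640 mm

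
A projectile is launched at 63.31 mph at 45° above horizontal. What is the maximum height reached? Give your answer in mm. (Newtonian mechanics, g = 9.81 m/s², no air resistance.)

v₀ = 63.31 mph × 0.44704 = 28.3021 m/s
H = v₀² × sin²(θ) / (2g) = 28.3021² × sin(45°)² / (2 × 9.81) = 801.009 × 0.5 / 19.62 = 20.4131 m
H = 20.4131 m / 0.001 = 20410 mm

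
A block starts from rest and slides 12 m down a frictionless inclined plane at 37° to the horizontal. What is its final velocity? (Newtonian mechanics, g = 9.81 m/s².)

a = g sin(θ) = 9.81 × sin(37°) = 5.9038 m/s²
v = √(2ad) = √(2 × 5.9038 × 12) = 11.9 m/s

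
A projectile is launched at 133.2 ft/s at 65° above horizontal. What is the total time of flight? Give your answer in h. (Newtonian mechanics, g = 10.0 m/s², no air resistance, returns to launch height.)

v₀ = 133.2 ft/s × 0.3048 = 40.5994 m/s
T = 2 × v₀ × sin(θ) / g = 2 × 40.5994 × sin(65°) / 10.0 = 2 × 40.5994 × 0.906308 / 10.0 = 7.35911 s
T = 7.35911 s / 3600.0 = 0.002044 h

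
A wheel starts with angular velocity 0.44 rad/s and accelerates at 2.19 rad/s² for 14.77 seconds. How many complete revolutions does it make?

θ = ω₀t + ½αt² = 0.44×14.77 + ½×2.19×14.77² = 245.3762255 rad
Total revolutions = θ/(2π) = 245.3762255/(2π) = 39.05
Complete revolutions = ⌊39.05⌋ = 39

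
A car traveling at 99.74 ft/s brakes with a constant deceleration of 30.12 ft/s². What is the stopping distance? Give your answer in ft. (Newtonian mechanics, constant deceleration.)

v₀ = 99.74 ft/s × 0.3048 = 30.4008 m/s
a = 30.12 ft/s² × 0.3048 = 9.18058 m/s²
d = v₀² / (2a) = 30.4008² / (2 × 9.18058) = 924.209 / 18.3612 = 50.3349 m
d = 50.3349 m / 0.3048 = 165.1 ft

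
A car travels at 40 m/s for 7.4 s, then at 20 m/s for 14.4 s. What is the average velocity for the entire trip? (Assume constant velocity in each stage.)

d₁ = v₁t₁ = 40 × 7.4 = 296.0 m
d₂ = v₂t₂ = 20 × 14.4 = 288.0 m
d_total = 584.0 m, t_total = 21.8 s
v_avg = d_total/t_total = 584.0/21.8 = 26.79 m/s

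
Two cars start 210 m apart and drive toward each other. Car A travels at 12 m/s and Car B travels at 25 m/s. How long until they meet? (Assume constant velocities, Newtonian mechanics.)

Combined speed: v_combined = 12 + 25 = 37 m/s
Time to meet: t = d/v_combined = 210/37 = 5.68 s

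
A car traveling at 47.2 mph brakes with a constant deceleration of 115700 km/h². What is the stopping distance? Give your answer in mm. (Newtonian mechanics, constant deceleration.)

v₀ = 47.2 mph × 0.44704 = 21.1003 m/s
a = 115700 km/h² × 7.716049382716049e-05 = 8.92747 m/s²
d = v₀² / (2a) = 21.1003² / (2 × 8.92747) = 445.223 / 17.8549 = 24.9356 m
d = 24.9356 m / 0.001 = 24940 mm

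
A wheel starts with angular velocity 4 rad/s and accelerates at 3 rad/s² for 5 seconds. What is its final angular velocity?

ω = ω₀ + αt = 4 + 3 × 5 = 19 rad/s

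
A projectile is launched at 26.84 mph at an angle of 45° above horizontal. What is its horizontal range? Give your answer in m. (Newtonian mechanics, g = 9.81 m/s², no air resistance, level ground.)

v₀ = 26.84 mph × 0.44704 = 11.9986 m/s
R = v₀² × sin(2θ) / g = 11.9986² × sin(2 × 45°) / 9.81 = 143.966 × 1.0 / 9.81 = 14.68 m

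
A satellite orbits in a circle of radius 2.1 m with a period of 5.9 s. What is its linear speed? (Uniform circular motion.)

v = 2πr/T = 2π×2.1/5.9 = 2.24 m/s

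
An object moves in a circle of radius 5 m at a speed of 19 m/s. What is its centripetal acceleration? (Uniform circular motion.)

a_c = v²/r = 19²/5 = 361/5 = 72.2 m/s²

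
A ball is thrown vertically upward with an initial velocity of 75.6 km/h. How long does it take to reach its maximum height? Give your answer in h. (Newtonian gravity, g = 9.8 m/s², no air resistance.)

v₀ = 75.6 km/h × 0.2777777777777778 = 21.0 m/s
t_up = v₀ / g = 21.0 / 9.8 = 2.14286 s
t_up = 2.14286 s / 3600.0 = 0.0005952 h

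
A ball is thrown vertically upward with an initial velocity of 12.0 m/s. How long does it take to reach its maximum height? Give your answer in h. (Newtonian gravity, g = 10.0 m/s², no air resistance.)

t_up = v₀ / g = 12.0 / 10.0 = 1.2 s
t_up = 1.2 s / 3600.0 = 0.0003333 h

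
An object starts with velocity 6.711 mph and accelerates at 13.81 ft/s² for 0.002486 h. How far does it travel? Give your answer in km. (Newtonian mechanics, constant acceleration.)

v₀ = 6.711 mph × 0.44704 = 3.00009 m/s
a = 13.81 ft/s² × 0.3048 = 4.20929 m/s²
t = 0.002486 h × 3600.0 = 8.9496 s
d = v₀ × t + ½ × a × t² = 3.00009 × 8.9496 + 0.5 × 4.20929 × 8.9496² = 195.422 m
d = 195.422 m / 1000.0 = 0.1954 km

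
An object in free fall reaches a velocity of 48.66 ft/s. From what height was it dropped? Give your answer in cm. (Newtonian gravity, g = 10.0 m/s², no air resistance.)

v = 48.66 ft/s × 0.3048 = 14.8316 m/s
h = v² / (2g) = 14.8316² / (2 × 10.0) = 10.9988 m
h = 10.9988 m / 0.01 = 1100 cm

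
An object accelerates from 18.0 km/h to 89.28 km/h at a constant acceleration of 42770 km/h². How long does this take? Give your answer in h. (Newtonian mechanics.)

v₀ = 18.0 km/h × 0.2777777777777778 = 5.0 m/s
v = 89.28 km/h × 0.2777777777777778 = 24.8 m/s
a = 42770 km/h² × 7.716049382716049e-05 = 3.30015 m/s²
t = (v - v₀) / a = (24.8 - 5.0) / 3.30015 = 5.99973 s
t = 5.99973 s / 3600.0 = 0.001667 h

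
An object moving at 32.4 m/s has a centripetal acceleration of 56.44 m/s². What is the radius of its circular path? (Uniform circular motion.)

r = v²/a_c = 32.4²/56.44 = 18.6 m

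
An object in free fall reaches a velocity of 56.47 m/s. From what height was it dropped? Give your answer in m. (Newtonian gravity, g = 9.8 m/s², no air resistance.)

h = v² / (2g) = 56.47² / (2 × 9.8) = 162.7 m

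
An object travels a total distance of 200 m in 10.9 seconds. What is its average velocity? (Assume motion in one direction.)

v_avg = Δd / Δt = 200 / 10.9 = 18.35 m/s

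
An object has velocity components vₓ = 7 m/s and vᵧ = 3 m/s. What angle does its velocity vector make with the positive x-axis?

θ = arctan(vᵧ/vₓ) = arctan(3/7) = 23.2°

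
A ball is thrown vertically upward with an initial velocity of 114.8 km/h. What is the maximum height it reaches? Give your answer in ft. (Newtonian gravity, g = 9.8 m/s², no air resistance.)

v₀ = 114.8 km/h × 0.2777777777777778 = 31.8889 m/s
h_max = v₀² / (2g) = 31.8889² / (2 × 9.8) = 1016.9 / 19.6 = 51.8827 m
h_max = 51.8827 m / 0.3048 = 170.2 ft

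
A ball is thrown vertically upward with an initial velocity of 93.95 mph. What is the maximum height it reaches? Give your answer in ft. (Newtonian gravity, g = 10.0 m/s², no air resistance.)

v₀ = 93.95 mph × 0.44704 = 41.9994 m/s
h_max = v₀² / (2g) = 41.9994² / (2 × 10.0) = 1763.95 / 20.0 = 88.1975 m
h_max = 88.1975 m / 0.3048 = 289.4 ft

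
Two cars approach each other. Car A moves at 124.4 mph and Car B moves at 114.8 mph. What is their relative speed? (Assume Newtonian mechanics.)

v_rel = v_A + v_B = 124.4 + 114.8 = 239.2 mph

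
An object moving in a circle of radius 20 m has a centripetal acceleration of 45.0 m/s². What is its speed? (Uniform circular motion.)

v = √(a_c × r) = √(45.0 × 20) = 30.0 m/s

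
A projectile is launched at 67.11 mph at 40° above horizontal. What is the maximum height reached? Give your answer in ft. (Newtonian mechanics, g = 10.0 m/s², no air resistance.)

v₀ = 67.11 mph × 0.44704 = 30.0009 m/s
H = v₀² × sin²(θ) / (2g) = 30.0009² × sin(40°)² / (2 × 10.0) = 900.054 × 0.413176 / 20.0 = 18.594 m
H = 18.594 m / 0.3048 = 61.0 ft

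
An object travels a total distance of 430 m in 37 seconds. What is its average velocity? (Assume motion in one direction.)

v_avg = Δd / Δt = 430 / 37 = 11.62 m/s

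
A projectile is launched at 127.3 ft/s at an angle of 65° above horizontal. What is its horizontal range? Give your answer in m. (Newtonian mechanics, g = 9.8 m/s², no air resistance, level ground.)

v₀ = 127.3 ft/s × 0.3048 = 38.801 m/s
R = v₀² × sin(2θ) / g = 38.801² × sin(2 × 65°) / 9.8 = 1505.52 × 0.766044 / 9.8 = 117.7 m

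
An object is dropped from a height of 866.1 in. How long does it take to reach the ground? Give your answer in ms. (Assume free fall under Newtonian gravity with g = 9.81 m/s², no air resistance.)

h = 866.1 in × 0.0254 = 21.9989 m
t = √(2h/g) = √(2 × 21.9989 / 9.81) = 2.11778 s
t = 2.11778 s / 0.001 = 2118 ms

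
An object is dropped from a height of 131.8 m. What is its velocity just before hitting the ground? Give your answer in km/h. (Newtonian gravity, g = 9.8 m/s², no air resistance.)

v = √(2gh) = √(2 × 9.8 × 131.8) = 50.826 m/s
v = 50.826 m/s / 0.2777777777777778 = 183.0 km/h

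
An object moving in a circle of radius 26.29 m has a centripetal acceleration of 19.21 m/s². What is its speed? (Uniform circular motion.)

v = √(a_c × r) = √(19.21 × 26.29) = 22.47 m/s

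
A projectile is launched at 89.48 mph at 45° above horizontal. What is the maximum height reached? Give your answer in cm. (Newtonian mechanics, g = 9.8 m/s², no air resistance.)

v₀ = 89.48 mph × 0.44704 = 40.0011 m/s
H = v₀² × sin²(θ) / (2g) = 40.0011² × sin(45°)² / (2 × 9.8) = 1600.09 × 0.5 / 19.6 = 40.8186 m
H = 40.8186 m / 0.01 = 4082 cm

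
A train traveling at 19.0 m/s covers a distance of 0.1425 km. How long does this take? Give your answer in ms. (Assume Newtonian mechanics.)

d = 0.1425 km × 1000.0 = 142.5 m
t = d / v = 142.5 / 19.0 = 7.5 s
t = 7.5 s / 0.001 = 7500 ms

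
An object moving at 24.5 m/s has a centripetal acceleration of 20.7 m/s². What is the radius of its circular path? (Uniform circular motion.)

r = v²/a_c = 24.5²/20.7 = 29.0 m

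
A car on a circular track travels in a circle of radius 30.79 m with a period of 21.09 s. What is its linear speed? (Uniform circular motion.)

v = 2πr/T = 2π×30.79/21.09 = 9.17 m/s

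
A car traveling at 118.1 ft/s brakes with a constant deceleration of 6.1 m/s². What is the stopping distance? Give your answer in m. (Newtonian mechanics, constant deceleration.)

v₀ = 118.1 ft/s × 0.3048 = 35.9969 m/s
d = v₀² / (2a) = 35.9969² / (2 × 6.1) = 1295.78 / 12.2 = 106.2 m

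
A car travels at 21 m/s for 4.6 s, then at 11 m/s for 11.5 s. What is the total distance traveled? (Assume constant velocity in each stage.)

d₁ = v₁t₁ = 21 × 4.6 = 96.6 m
d₂ = v₂t₂ = 11 × 11.5 = 126.5 m
d_total = 96.6 + 126.5 = 223.1 m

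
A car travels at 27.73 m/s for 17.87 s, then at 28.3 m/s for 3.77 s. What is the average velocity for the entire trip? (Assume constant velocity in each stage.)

d₁ = v₁t₁ = 27.73 × 17.87 = 495.5351 m
d₂ = v₂t₂ = 28.3 × 3.77 = 106.691 m
d_total = 602.2261 m, t_total = 21.64 s
v_avg = d_total/t_total = 602.2261/21.64 = 27.83 m/s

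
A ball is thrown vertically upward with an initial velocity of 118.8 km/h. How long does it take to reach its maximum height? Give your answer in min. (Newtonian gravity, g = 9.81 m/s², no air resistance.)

v₀ = 118.8 km/h × 0.2777777777777778 = 33.0 m/s
t_up = v₀ / g = 33.0 / 9.81 = 3.36391 s
t_up = 3.36391 s / 60.0 = 0.05607 min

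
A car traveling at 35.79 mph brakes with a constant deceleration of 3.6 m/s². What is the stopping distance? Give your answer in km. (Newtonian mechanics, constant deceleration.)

v₀ = 35.79 mph × 0.44704 = 15.9996 m/s
d = v₀² / (2a) = 15.9996² / (2 × 3.6) = 255.987 / 7.2 = 35.5538 m
d = 35.5538 m / 1000.0 = 0.03555 km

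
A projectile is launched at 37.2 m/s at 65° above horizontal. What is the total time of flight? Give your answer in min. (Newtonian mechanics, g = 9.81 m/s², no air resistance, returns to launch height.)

T = 2 × v₀ × sin(θ) / g = 2 × 37.2 × sin(65°) / 9.81 = 2 × 37.2 × 0.906308 / 9.81 = 6.87353 s
T = 6.87353 s / 60.0 = 0.1146 min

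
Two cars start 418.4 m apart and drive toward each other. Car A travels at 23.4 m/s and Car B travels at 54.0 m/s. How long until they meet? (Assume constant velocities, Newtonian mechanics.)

Combined speed: v_combined = 23.4 + 54.0 = 77.4 m/s
Time to meet: t = d/v_combined = 418.4/77.4 = 5.41 s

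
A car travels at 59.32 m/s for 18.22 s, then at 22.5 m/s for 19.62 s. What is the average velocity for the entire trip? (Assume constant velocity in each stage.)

d₁ = v₁t₁ = 59.32 × 18.22 = 1080.8104 m
d₂ = v₂t₂ = 22.5 × 19.62 = 441.45 m
d_total = 1522.2604 m, t_total = 37.84 s
v_avg = d_total/t_total = 1522.2604/37.84 = 40.23 m/s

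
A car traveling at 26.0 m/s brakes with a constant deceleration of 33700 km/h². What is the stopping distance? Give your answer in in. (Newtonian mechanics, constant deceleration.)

a = 33700 km/h² × 7.716049382716049e-05 = 2.60031 m/s²
d = v₀² / (2a) = 26.0² / (2 × 2.60031) = 676.0 / 5.20062 = 129.985 m
d = 129.985 m / 0.0254 = 5118 in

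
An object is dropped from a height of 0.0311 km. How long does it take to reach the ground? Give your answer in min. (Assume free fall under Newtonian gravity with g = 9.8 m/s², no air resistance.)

h = 0.0311 km × 1000.0 = 31.1 m
t = √(2h/g) = √(2 × 31.1 / 9.8) = 2.51931 s
t = 2.51931 s / 60.0 = 0.04199 min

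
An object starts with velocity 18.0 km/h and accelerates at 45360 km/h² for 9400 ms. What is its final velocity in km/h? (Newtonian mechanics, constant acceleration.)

v₀ = 18.0 km/h × 0.2777777777777778 = 5.0 m/s
a = 45360 km/h² × 7.716049382716049e-05 = 3.5 m/s²
t = 9400 ms × 0.001 = 9.4 s
v = v₀ + a × t = 5.0 + 3.5 × 9.4 = 37.9 m/s
v = 37.9 m/s / 0.2777777777777778 = 136.4 km/h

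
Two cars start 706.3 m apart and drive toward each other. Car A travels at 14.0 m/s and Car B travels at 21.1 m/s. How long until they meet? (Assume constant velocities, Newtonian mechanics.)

Combined speed: v_combined = 14.0 + 21.1 = 35.1 m/s
Time to meet: t = d/v_combined = 706.3/35.1 = 20.12 s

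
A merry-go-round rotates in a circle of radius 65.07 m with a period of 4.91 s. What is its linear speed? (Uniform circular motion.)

v = 2πr/T = 2π×65.07/4.91 = 83.27 m/s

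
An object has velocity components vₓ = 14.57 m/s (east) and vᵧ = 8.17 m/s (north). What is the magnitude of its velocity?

|v| = √(vₓ² + vᵧ²) = √(14.57² + 8.17²) = √(279.0338) = 16.7 m/s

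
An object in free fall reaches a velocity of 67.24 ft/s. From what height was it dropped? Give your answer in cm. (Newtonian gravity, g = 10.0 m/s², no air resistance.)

v = 67.24 ft/s × 0.3048 = 20.4948 m/s
h = v² / (2g) = 20.4948² / (2 × 10.0) = 21.0018 m
h = 21.0018 m / 0.01 = 2100 cm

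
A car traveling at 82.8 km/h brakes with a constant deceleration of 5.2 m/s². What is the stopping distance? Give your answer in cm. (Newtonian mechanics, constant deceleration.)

v₀ = 82.8 km/h × 0.2777777777777778 = 23.0 m/s
d = v₀² / (2a) = 23.0² / (2 × 5.2) = 529.0 / 10.4 = 50.8654 m
d = 50.8654 m / 0.01 = 5087 cm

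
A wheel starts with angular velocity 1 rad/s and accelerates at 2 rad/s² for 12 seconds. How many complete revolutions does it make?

θ = ω₀t + ½αt² = 1×12 + ½×2×12² = 156.0 rad
Total revolutions = θ/(2π) = 156.0/(2π) = 24.83
Complete revolutions = ⌊24.83⌋ = 24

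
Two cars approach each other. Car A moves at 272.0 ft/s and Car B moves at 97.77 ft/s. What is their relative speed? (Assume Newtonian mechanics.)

v_rel = v_A + v_B = 272.0 + 97.77 = 369.77 ft/s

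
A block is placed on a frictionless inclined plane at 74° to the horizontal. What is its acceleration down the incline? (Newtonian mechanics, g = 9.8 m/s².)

a = g sin(θ) = 9.8 × sin(74°) = 9.8 × 0.9613 = 9.42 m/s²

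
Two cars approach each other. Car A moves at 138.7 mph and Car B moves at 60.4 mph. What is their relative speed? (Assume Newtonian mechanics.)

v_rel = v_A + v_B = 138.7 + 60.4 = 199.1 mph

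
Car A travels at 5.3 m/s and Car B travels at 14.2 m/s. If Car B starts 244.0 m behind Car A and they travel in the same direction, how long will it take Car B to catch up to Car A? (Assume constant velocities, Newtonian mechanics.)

Relative speed: v_rel = 14.2 - 5.3 = 8.9 m/s
Time to catch: t = d₀/v_rel = 244.0/8.9 = 27.42 s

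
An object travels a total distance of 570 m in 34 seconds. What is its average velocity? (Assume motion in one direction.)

v_avg = Δd / Δt = 570 / 34 = 16.76 m/s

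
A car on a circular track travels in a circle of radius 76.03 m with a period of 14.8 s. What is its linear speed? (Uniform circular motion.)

v = 2πr/T = 2π×76.03/14.8 = 32.28 m/s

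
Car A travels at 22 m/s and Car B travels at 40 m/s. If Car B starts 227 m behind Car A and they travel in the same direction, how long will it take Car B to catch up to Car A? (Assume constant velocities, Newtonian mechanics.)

Relative speed: v_rel = 40 - 22 = 18 m/s
Time to catch: t = d₀/v_rel = 227/18 = 12.61 s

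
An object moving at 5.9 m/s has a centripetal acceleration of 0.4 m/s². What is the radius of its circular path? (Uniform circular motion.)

r = v²/a_c = 5.9²/0.4 = 87.03 m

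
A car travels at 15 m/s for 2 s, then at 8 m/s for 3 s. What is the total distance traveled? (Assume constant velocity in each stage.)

d₁ = v₁t₁ = 15 × 2 = 30 m
d₂ = v₂t₂ = 8 × 3 = 24 m
d_total = 30 + 24 = 54 m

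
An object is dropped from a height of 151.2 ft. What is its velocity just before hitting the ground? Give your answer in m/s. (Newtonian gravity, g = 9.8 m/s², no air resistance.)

h = 151.2 ft × 0.3048 = 46.0858 m
v = √(2gh) = √(2 × 9.8 × 46.0858) = 30.05 m/s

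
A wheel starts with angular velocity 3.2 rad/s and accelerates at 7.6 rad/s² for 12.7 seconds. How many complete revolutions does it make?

θ = ω₀t + ½αt² = 3.2×12.7 + ½×7.6×12.7² = 653.542 rad
Total revolutions = θ/(2π) = 653.542/(2π) = 104.01
Complete revolutions = ⌊104.01⌋ = 104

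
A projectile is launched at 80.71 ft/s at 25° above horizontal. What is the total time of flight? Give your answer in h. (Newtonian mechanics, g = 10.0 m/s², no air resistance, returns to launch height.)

v₀ = 80.71 ft/s × 0.3048 = 24.6004 m/s
T = 2 × v₀ × sin(θ) / g = 2 × 24.6004 × sin(25°) / 10.0 = 2 × 24.6004 × 0.422618 / 10.0 = 2.07931 s
T = 2.07931 s / 3600.0 = 0.0005776 h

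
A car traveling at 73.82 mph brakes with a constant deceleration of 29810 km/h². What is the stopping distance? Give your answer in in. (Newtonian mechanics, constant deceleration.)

v₀ = 73.82 mph × 0.44704 = 33.0005 m/s
a = 29810 km/h² × 7.716049382716049e-05 = 2.30015 m/s²
d = v₀² / (2a) = 33.0005² / (2 × 2.30015) = 1089.03 / 4.6003 = 236.73 m
d = 236.73 m / 0.0254 = 9320 in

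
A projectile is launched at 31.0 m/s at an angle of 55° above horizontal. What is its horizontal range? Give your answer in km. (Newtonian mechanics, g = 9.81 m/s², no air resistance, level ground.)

R = v₀² × sin(2θ) / g = 31.0² × sin(2 × 55°) / 9.81 = 961.0 × 0.939693 / 9.81 = 92.0535 m
R = 92.0535 m / 1000.0 = 0.09205 km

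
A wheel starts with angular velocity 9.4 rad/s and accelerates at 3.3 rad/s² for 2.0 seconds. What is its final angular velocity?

ω = ω₀ + αt = 9.4 + 3.3 × 2.0 = 16.0 rad/s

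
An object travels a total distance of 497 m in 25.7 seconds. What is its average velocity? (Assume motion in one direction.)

v_avg = Δd / Δt = 497 / 25.7 = 19.34 m/s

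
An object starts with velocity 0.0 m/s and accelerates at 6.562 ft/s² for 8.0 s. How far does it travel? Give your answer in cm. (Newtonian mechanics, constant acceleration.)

a = 6.562 ft/s² × 0.3048 = 2.0001 m/s²
d = v₀ × t + ½ × a × t² = 0.0 × 8.0 + 0.5 × 2.0001 × 8.0² = 64.0032 m
d = 64.0032 m / 0.01 = 6400 cm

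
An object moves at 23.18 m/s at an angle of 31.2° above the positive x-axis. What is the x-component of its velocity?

vₓ = v cos(θ) = 23.18 × cos(31.2°) = 19.83 m/s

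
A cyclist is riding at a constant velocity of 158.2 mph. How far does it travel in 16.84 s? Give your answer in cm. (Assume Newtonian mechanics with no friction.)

v = 158.2 mph × 0.44704 = 70.7217 m/s
d = v × t = 70.7217 × 16.84 = 1190.95 m
d = 1190.95 m / 0.01 = 119100 cm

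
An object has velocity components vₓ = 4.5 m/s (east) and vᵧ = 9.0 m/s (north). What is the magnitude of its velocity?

|v| = √(vₓ² + vᵧ²) = √(4.5² + 9.0²) = √(101.25) = 10.06 m/s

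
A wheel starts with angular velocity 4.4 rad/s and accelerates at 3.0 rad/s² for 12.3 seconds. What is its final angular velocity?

ω = ω₀ + αt = 4.4 + 3.0 × 12.3 = 41.3 rad/s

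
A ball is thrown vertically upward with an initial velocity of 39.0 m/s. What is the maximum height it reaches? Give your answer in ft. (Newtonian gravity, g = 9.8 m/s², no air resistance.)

h_max = v₀² / (2g) = 39.0² / (2 × 9.8) = 1521.0 / 19.6 = 77.602 m
h_max = 77.602 m / 0.3048 = 254.6 ft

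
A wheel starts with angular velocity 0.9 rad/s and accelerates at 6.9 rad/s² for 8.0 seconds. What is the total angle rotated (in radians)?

θ = ω₀t + ½αt² = 0.9×8.0 + ½×6.9×8.0² = 228.0 rad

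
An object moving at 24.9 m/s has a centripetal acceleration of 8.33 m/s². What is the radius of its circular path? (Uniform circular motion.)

r = v²/a_c = 24.9²/8.33 = 74.43 m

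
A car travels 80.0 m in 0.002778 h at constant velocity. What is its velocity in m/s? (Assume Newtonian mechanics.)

t = 0.002778 h × 3600.0 = 10.0008 s
v = d / t = 80.0 / 10.0008 = 7.999 m/s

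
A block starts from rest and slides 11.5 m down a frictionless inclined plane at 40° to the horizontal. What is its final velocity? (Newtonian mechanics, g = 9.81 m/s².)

a = g sin(θ) = 9.81 × sin(40°) = 6.3057 m/s²
v = √(2ad) = √(2 × 6.3057 × 11.5) = 12.04 m/s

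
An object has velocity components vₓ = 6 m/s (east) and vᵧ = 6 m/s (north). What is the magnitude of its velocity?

|v| = √(vₓ² + vᵧ²) = √(6² + 6²) = √(72) = 8.49 m/s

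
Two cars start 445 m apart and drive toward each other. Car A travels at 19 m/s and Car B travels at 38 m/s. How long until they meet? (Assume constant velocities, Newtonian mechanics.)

Combined speed: v_combined = 19 + 38 = 57 m/s
Time to meet: t = d/v_combined = 445/57 = 7.81 s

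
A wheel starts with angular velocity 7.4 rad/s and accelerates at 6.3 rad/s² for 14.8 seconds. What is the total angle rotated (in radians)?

θ = ω₀t + ½αt² = 7.4×14.8 + ½×6.3×14.8² = 799.5 rad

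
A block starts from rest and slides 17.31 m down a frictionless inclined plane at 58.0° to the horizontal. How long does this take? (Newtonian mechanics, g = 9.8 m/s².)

a = g sin(θ) = 9.8 × sin(58.0°) = 8.3109 m/s²
t = √(2d/a) = √(2 × 17.31 / 8.3109) = 2.04 s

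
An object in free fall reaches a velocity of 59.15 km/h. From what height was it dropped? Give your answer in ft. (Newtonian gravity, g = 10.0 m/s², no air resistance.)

v = 59.15 km/h × 0.2777777777777778 = 16.4306 m/s
h = v² / (2g) = 16.4306² / (2 × 10.0) = 13.4982 m
h = 13.4982 m / 0.3048 = 44.29 ft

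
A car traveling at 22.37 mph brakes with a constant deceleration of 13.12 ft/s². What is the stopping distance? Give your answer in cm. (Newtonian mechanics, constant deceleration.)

v₀ = 22.37 mph × 0.44704 = 10.0003 m/s
a = 13.12 ft/s² × 0.3048 = 3.99898 m/s²
d = v₀² / (2a) = 10.0003² / (2 × 3.99898) = 100.006 / 7.99796 = 12.5039 m
d = 12.5039 m / 0.01 = 1250 cm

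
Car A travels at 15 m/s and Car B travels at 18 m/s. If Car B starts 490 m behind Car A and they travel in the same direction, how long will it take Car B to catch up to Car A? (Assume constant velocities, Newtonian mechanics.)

Relative speed: v_rel = 18 - 15 = 3 m/s
Time to catch: t = d₀/v_rel = 490/3 = 163.33 s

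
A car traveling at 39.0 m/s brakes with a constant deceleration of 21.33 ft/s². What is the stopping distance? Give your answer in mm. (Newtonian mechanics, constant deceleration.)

a = 21.33 ft/s² × 0.3048 = 6.50138 m/s²
d = v₀² / (2a) = 39.0² / (2 × 6.50138) = 1521.0 / 13.0028 = 116.975 m
d = 116.975 m / 0.001 = 117000 mm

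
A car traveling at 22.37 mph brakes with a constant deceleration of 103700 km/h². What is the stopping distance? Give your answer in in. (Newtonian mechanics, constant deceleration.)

v₀ = 22.37 mph × 0.44704 = 10.0003 m/s
a = 103700 km/h² × 7.716049382716049e-05 = 8.00154 m/s²
d = v₀² / (2a) = 10.0003² / (2 × 8.00154) = 100.006 / 16.0031 = 6.24916 m
d = 6.24916 m / 0.0254 = 246.0 in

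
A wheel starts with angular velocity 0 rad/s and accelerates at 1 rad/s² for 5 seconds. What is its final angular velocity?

ω = ω₀ + αt = 0 + 1 × 5 = 5 rad/s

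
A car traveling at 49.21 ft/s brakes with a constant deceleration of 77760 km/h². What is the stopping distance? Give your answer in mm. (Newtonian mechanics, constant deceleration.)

v₀ = 49.21 ft/s × 0.3048 = 14.9992 m/s
a = 77760 km/h² × 7.716049382716049e-05 = 6.0 m/s²
d = v₀² / (2a) = 14.9992² / (2 × 6.0) = 224.976 / 12.0 = 18.748 m
d = 18.748 m / 0.001 = 18750 mm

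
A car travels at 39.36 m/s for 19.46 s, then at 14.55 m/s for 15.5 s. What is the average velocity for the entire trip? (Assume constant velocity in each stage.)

d₁ = v₁t₁ = 39.36 × 19.46 = 765.9456 m
d₂ = v₂t₂ = 14.55 × 15.5 = 225.525 m
d_total = 991.4706 m, t_total = 34.96 s
v_avg = d_total/t_total = 991.4706/34.96 = 28.36 m/s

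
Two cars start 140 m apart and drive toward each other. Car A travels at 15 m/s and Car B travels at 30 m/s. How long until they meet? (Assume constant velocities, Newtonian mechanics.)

Combined speed: v_combined = 15 + 30 = 45 m/s
Time to meet: t = d/v_combined = 140/45 = 3.11 s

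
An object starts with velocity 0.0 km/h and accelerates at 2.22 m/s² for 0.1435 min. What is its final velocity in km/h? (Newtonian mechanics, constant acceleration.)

v₀ = 0.0 km/h × 0.2777777777777778 = 0.0 m/s
t = 0.1435 min × 60.0 = 8.61 s
v = v₀ + a × t = 0.0 + 2.22 × 8.61 = 19.1142 m/s
v = 19.1142 m/s / 0.2777777777777778 = 68.81 km/h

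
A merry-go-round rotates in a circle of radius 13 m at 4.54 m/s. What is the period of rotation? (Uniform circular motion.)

T = 2πr/v = 2π×13/4.54 = 17.99 s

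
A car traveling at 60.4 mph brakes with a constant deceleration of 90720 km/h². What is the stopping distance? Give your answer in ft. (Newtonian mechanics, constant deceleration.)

v₀ = 60.4 mph × 0.44704 = 27.0012 m/s
a = 90720 km/h² × 7.716049382716049e-05 = 7.0 m/s²
d = v₀² / (2a) = 27.0012² / (2 × 7.0) = 729.065 / 14.0 = 52.0761 m
d = 52.0761 m / 0.3048 = 170.9 ft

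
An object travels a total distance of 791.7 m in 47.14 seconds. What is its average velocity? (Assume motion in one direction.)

v_avg = Δd / Δt = 791.7 / 47.14 = 16.79 m/s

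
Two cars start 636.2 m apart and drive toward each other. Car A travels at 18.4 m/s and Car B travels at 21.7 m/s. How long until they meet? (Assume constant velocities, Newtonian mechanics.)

Combined speed: v_combined = 18.4 + 21.7 = 40.1 m/s
Time to meet: t = d/v_combined = 636.2/40.1 = 15.87 s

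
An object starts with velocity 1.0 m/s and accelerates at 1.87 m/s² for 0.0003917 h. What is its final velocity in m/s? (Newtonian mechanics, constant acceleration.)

t = 0.0003917 h × 3600.0 = 1.41012 s
v = v₀ + a × t = 1.0 + 1.87 × 1.41012 = 3.637 m/s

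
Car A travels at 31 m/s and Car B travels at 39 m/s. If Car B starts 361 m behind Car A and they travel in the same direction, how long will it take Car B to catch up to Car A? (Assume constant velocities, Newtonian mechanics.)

Relative speed: v_rel = 39 - 31 = 8 m/s
Time to catch: t = d₀/v_rel = 361/8 = 45.12 s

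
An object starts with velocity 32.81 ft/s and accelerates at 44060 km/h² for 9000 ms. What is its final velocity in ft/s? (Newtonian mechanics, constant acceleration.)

v₀ = 32.81 ft/s × 0.3048 = 10.0005 m/s
a = 44060 km/h² × 7.716049382716049e-05 = 3.39969 m/s²
t = 9000 ms × 0.001 = 9.0 s
v = v₀ + a × t = 10.0005 + 3.39969 × 9.0 = 40.5977 m/s
v = 40.5977 m/s / 0.3048 = 133.2 ft/s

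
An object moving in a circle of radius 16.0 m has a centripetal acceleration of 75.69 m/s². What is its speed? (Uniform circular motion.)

v = √(a_c × r) = √(75.69 × 16.0) = 34.8 m/s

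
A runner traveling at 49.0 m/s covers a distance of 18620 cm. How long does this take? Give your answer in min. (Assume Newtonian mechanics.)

d = 18620 cm × 0.01 = 186.2 m
t = d / v = 186.2 / 49.0 = 3.8 s
t = 3.8 s / 60.0 = 0.06333 min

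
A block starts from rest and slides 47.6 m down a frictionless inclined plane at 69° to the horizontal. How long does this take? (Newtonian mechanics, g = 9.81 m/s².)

a = g sin(θ) = 9.81 × sin(69°) = 9.1584 m/s²
t = √(2d/a) = √(2 × 47.6 / 9.1584) = 3.22 s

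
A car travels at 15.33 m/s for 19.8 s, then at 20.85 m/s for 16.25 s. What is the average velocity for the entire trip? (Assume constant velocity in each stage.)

d₁ = v₁t₁ = 15.33 × 19.8 = 303.534 m
d₂ = v₂t₂ = 20.85 × 16.25 = 338.8125 m
d_total = 642.3465 m, t_total = 36.05 s
v_avg = d_total/t_total = 642.3465/36.05 = 17.82 m/s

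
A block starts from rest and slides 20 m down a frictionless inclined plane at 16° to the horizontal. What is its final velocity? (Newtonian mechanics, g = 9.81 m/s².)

a = g sin(θ) = 9.81 × sin(16°) = 2.704 m/s²
v = √(2ad) = √(2 × 2.704 × 20) = 10.4 m/s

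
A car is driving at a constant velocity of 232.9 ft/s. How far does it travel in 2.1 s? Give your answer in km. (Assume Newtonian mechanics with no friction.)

v = 232.9 ft/s × 0.3048 = 70.9879 m/s
d = v × t = 70.9879 × 2.1 = 149.075 m
d = 149.075 m / 1000.0 = 0.1491 km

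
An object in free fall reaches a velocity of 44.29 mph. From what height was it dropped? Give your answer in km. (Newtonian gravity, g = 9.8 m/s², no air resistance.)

v = 44.29 mph × 0.44704 = 19.7994 m/s
h = v² / (2g) = 19.7994² / (2 × 9.8) = 20.0008 m
h = 20.0008 m / 1000.0 = 0.02 km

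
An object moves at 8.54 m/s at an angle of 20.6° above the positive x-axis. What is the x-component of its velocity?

vₓ = v cos(θ) = 8.54 × cos(20.6°) = 7.99 m/s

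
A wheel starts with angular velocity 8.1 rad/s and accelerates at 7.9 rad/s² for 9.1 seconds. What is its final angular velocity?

ω = ω₀ + αt = 8.1 + 7.9 × 9.1 = 79.99 rad/s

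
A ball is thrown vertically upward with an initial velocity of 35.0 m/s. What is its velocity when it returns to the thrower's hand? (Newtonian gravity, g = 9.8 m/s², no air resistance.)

By conservation of energy (no air resistance), the ball returns to the throw height with the same speed as launch, but directed downward.
|v_ground| = v₀ = 35.0 m/s
v_ground = 35.0 m/s (downward)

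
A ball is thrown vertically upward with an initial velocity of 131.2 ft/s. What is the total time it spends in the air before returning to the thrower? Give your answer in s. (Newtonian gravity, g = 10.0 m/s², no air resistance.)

v₀ = 131.2 ft/s × 0.3048 = 39.9898 m/s
t_total = 2 × v₀ / g = 2 × 39.9898 / 10.0 = 7.998 s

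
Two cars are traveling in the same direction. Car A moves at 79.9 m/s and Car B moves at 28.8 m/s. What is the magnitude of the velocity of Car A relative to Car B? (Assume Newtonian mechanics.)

v_rel = |v_A - v_B| = |79.9 - 28.8| = 51.1 m/s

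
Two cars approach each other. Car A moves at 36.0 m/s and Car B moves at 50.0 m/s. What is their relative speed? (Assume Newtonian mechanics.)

v_rel = v_A + v_B = 36.0 + 50.0 = 86.0 m/s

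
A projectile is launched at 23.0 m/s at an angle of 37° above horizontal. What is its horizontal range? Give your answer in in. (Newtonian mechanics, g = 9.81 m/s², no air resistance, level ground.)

R = v₀² × sin(2θ) / g = 23.0² × sin(2 × 37°) / 9.81 = 529.0 × 0.961262 / 9.81 = 51.8356 m
R = 51.8356 m / 0.0254 = 2041 in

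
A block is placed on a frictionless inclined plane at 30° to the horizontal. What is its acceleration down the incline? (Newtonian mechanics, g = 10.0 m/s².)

a = g sin(θ) = 10.0 × sin(30°) = 10.0 × 0.5 = 5.0 m/s²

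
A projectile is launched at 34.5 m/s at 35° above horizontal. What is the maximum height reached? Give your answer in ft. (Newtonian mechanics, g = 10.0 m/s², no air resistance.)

H = v₀² × sin²(θ) / (2g) = 34.5² × sin(35°)² / (2 × 10.0) = 1190.25 × 0.32899 / 20.0 = 19.579 m
H = 19.579 m / 0.3048 = 64.24 ft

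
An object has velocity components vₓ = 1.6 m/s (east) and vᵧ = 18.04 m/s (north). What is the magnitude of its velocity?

|v| = √(vₓ² + vᵧ²) = √(1.6² + 18.04²) = √(328.0016) = 18.11 m/s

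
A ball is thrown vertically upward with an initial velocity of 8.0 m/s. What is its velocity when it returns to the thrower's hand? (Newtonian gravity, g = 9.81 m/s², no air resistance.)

By conservation of energy (no air resistance), the ball returns to the throw height with the same speed as launch, but directed downward.
|v_ground| = v₀ = 8.0 m/s
v_ground = 8.0 m/s (downward)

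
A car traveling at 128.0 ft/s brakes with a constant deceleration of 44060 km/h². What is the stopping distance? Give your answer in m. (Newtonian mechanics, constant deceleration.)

v₀ = 128.0 ft/s × 0.3048 = 39.0144 m/s
a = 44060 km/h² × 7.716049382716049e-05 = 3.39969 m/s²
d = v₀² / (2a) = 39.0144² / (2 × 3.39969) = 1522.12 / 6.79938 = 223.9 m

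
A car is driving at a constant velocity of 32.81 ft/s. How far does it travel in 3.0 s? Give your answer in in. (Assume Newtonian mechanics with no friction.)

v = 32.81 ft/s × 0.3048 = 10.0005 m/s
d = v × t = 10.0005 × 3.0 = 30.0015 m
d = 30.0015 m / 0.0254 = 1181 in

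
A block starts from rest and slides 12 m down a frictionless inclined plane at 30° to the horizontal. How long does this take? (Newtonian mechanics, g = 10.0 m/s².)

a = g sin(θ) = 10.0 × sin(30°) = 5.0 m/s²
t = √(2d/a) = √(2 × 12 / 5.0) = 2.19 s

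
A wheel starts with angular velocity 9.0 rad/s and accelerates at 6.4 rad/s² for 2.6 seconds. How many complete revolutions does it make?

θ = ω₀t + ½αt² = 9.0×2.6 + ½×6.4×2.6² = 45.032 rad
Total revolutions = θ/(2π) = 45.032/(2π) = 7.17
Complete revolutions = ⌊7.17⌋ = 7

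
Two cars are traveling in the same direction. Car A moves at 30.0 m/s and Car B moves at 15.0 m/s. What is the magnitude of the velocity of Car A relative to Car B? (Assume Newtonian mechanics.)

v_rel = |v_A - v_B| = |30.0 - 15.0| = 15.0 m/s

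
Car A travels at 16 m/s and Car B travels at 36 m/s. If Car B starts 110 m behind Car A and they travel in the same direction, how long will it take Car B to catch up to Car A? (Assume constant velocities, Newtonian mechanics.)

Relative speed: v_rel = 36 - 16 = 20 m/s
Time to catch: t = d₀/v_rel = 110/20 = 5.5 s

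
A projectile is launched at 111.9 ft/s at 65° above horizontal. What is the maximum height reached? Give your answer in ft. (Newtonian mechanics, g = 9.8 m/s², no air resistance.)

v₀ = 111.9 ft/s × 0.3048 = 34.1071 m/s
H = v₀² × sin²(θ) / (2g) = 34.1071² × sin(65°)² / (2 × 9.8) = 1163.29 × 0.821394 / 19.6 = 48.751 m
H = 48.751 m / 0.3048 = 159.9 ft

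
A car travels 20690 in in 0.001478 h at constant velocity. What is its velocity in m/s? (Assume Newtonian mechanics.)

d = 20690 in × 0.0254 = 525.526 m
t = 0.001478 h × 3600.0 = 5.3208 s
v = d / t = 525.526 / 5.3208 = 98.77 m/s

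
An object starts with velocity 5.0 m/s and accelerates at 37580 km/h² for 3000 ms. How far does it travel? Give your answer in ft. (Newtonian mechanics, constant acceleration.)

a = 37580 km/h² × 7.716049382716049e-05 = 2.89969 m/s²
t = 3000 ms × 0.001 = 3.0 s
d = v₀ × t + ½ × a × t² = 5.0 × 3.0 + 0.5 × 2.89969 × 3.0² = 28.0486 m
d = 28.0486 m / 0.3048 = 92.02 ft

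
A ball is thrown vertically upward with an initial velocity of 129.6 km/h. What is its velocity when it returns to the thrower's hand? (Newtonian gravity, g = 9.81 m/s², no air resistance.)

By conservation of energy (no air resistance), the ball returns to the throw height with the same speed as launch, but directed downward.
|v_ground| = v₀ = 129.6 km/h
v_ground = 129.6 km/h (downward)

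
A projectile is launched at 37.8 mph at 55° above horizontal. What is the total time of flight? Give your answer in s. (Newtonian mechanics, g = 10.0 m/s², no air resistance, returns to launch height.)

v₀ = 37.8 mph × 0.44704 = 16.8981 m/s
T = 2 × v₀ × sin(θ) / g = 2 × 16.8981 × sin(55°) / 10.0 = 2 × 16.8981 × 0.819152 / 10.0 = 2.768 s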